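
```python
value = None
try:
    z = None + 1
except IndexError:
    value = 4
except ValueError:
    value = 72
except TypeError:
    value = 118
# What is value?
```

Step-by-step execution trace:
1. `z = None + 1` raises TypeError.
2. `except IndexError` does not match TypeError; skipped.
3. `except ValueError` does not match TypeError; skipped.
4. `except TypeError` matches → value = 118.
Result: 118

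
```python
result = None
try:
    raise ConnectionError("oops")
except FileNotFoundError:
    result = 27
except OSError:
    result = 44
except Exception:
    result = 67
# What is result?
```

Step-by-step execution trace:
1. `raise ConnectionError(...)` raises ConnectionError.
2. `except FileNotFoundError` does not match (ConnectionError is not a subclass of FileNotFoundError); skipped.
3. `except OSError` matches (ConnectionError is a subclass of OSError) → result = 44.
4. `except Exception` is not reached.
Result: 44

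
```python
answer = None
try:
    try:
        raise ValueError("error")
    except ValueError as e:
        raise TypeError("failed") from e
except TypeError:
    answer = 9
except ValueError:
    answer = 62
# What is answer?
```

Step-by-step execution trace:
1. Inner try raises ValueError; inner `except ValueError as e` catches it.
2. `raise TypeError(...) from e` raises TypeError (ValueError is attached as __cause__, but only TypeError is active).
3. Outer `except TypeError` matches → answer = 9.
4. `except ValueError` is not reached.
Result: 9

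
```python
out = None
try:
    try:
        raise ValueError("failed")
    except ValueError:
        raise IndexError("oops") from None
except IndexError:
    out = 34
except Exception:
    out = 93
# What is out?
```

Step-by-step execution trace:
1. Inner try raises ValueError; inner `except ValueError` catches it.
2. `raise IndexError(...) from None` raises IndexError (from None suppresses __context__, but the active exception is still IndexError).
3. Outer `except IndexError` matches → out = 34.
4. `except Exception` is not reached.
Result: 34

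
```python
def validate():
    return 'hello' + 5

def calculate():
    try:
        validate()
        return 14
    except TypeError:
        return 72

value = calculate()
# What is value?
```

Step-by-step execution trace:
1. `calculate()` calls `validate()`.
2. `validate()` evaluates `'hello' + 5`, which raises TypeError; it propagates to the caller.
3. `return 14` is not reached.
4. `except TypeError` in calculate matches → returns 72.
5. value = 72.
Result: 72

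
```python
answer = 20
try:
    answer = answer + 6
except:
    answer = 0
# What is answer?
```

Step-by-step execution trace:
1. answer starts at 20.
2. try: `answer = answer + 6` → answer = 26. No exception raised.
3. `except` is skipped.
Result: 26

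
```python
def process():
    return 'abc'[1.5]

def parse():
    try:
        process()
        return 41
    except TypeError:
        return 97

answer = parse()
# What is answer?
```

Step-by-step execution trace:
1. `parse()` calls `process()`.
2. `process()` evaluates `'abc'[1.5]`, which raises TypeError; it propagates to the caller.
3. `return 41` is not reached.
4. `except TypeError` in parse matches → returns 97.
5. answer = 97.
Result: 97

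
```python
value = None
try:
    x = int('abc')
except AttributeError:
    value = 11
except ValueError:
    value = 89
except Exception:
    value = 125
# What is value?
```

Step-by-step execution trace:
1. `x = int('abc')` raises ValueError.
2. `except AttributeError` does not match ValueError; skipped.
3. `except ValueError` matches → value = 89.
4. Remaining except clauses are skipped.
Result: 89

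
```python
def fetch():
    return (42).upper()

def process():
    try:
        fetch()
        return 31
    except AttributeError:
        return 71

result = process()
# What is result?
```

Step-by-step execution trace:
1. `process()` calls `fetch()`.
2. `fetch()` evaluates `(42).upper()`, which raises AttributeError; it propagates to the caller.
3. `return 31` is not reached.
4. `except AttributeError` in process matches → returns 71.
5. result = 71.
Result: 71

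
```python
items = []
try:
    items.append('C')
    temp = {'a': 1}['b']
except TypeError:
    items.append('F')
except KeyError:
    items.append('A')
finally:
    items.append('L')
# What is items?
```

Step-by-step execution trace:
1. try: `items.append('C')` → items = ['C'].
2. `temp = {'a': 1}['b']` raises KeyError.
3. `except TypeError` does not match KeyError; skipped.
4. `except KeyError` matches → `items.append('A')` → items = ['C', 'A'].
5. finally always runs: `items.append('L')` → items = ['C', 'A', 'L'].
Result: ['C', 'A', 'L']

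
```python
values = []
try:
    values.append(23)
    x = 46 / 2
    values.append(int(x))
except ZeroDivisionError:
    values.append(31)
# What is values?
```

Step-by-step execution trace:
1. try: `values.append(23)` → values = [23].
2. `x = 46 / 2` → x = 23.0. No exception raised.
3. `values.append(int(x))` → values = [23, 23].
4. `except ZeroDivisionError` is skipped (no exception was raised).
Result: [23, 23]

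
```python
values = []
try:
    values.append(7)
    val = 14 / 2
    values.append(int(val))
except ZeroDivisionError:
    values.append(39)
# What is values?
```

Step-by-step execution trace:
1. try: `values.append(7)` → values = [7].
2. `val = 14 / 2` → val = 7.0. No exception raised.
3. `values.append(int(val))` → values = [7, 7].
4. `except ZeroDivisionError` is skipped (no exception was raised).
Result: [7, 7]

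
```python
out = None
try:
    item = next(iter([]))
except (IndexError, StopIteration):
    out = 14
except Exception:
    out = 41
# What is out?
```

Step-by-step execution trace:
1. `item = next(iter([]))` raises StopIteration.
2. `except (IndexError, StopIteration)` matches (StopIteration is in the tuple) → out = 14.
3. `except Exception` is not reached.
Result: 14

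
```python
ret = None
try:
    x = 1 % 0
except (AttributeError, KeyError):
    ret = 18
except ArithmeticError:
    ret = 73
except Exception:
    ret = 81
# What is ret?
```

Step-by-step execution trace:
1. `x = 1 % 0` raises ZeroDivisionError.
2. `except (AttributeError, KeyError)` does not match ZeroDivisionError; skipped.
3. `except ArithmeticError` matches (ZeroDivisionError is a subclass of ArithmeticError) → ret = 73.
4. `except Exception` is not reached.
Result: 73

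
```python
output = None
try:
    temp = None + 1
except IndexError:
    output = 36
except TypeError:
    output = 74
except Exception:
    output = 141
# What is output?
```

Step-by-step execution trace:
1. `temp = None + 1` raises TypeError.
2. `except IndexError` does not match TypeError; skipped.
3. `except TypeError` matches → output = 74.
4. Remaining except clauses are skipped.
Result: 74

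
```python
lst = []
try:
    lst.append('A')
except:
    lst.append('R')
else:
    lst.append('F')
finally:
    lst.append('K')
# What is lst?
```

Step-by-step execution trace:
1. try: `lst.append('A')` → lst = ['A']. No exception raised.
2. `except` is skipped.
3. `else` runs: `lst.append('F')` → lst = ['A', 'F'].
4. `finally` always runs: `lst.append('K')` → lst = ['A', 'F', 'K'].
Result: ['A', 'F', 'K']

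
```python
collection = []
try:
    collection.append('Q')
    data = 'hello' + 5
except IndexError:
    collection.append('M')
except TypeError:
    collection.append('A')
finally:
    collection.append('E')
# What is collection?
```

Step-by-step execution trace:
1. try: `collection.append('Q')` → collection = ['Q'].
2. `data = 'hello' + 5` raises TypeError.
3. `except IndexError` does not match TypeError; skipped.
4. `except TypeError` matches → `collection.append('A')` → collection = ['Q', 'A'].
5. finally always runs: `collection.append('E')` → collection = ['Q', 'A', 'E'].
Result: ['Q', 'A', 'E']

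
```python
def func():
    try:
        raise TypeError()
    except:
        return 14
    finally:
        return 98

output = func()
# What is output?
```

Step-by-step execution trace:
1. `func()` enters try: `raise TypeError()` raises TypeError.
2. bare `except` matches → `return 14` sets pending return value 14.
3. Before returning, `finally: return 98` runs and overrides the pending return.
4. func() returns 98 → output = 98.
Result: 98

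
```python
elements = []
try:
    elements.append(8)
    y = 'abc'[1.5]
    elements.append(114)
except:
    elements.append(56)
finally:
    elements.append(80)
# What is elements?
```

Step-by-step execution trace:
1. try: `elements.append(8)` → elements = [8].
2. `y = 'abc'[1.5]` raises TypeError; `elements.append(114)` is not reached.
3. bare `except` matches → `elements.append(56)` → elements = [8, 56].
4. finally always runs: `elements.append(80)` → elements = [8, 56, 80].
Result: [8, 56, 80]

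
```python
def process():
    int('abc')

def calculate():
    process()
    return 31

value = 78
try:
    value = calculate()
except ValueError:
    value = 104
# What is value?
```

Step-by-step execution trace:
1. value starts at 78.
2. try: `calculate()` calls `process()`.
3. `process()` evaluates `int('abc')`, which raises ValueError; it propagates through calculate (uncaught).
4. `return 31` in calculate is not reached; the assignment to value does not complete.
5. `except ValueError` matches → value = 104.
Result: 104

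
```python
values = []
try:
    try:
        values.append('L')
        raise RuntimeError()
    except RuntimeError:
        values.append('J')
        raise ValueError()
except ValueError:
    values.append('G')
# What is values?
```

Step-by-step execution trace:
1. Inner try: `values.append('L')` → values = ['L'].
2. `raise RuntimeError()` raises RuntimeError.
3. Inner `except RuntimeError` matches → `values.append('J')` → values = ['L', 'J'].
4. `raise ValueError()` raises ValueError; propagates to outer try.
5. Outer `except ValueError` matches → `values.append('G')` → values = ['L', 'J', 'G'].
Result: ['L', 'J', 'G']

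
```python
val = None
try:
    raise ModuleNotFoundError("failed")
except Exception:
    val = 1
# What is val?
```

Step-by-step execution trace:
1. `raise ModuleNotFoundError(...)` raises ModuleNotFoundError.
2. `except Exception` matches (ModuleNotFoundError is a subclass of Exception) → val = 1.
Result: 1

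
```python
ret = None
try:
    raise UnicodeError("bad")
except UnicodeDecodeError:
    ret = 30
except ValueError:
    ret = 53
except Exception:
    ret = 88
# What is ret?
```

Step-by-step execution trace:
1. `raise UnicodeError(...)` raises UnicodeError.
2. `except UnicodeDecodeError` does not match (UnicodeError is not a subclass of UnicodeDecodeError); skipped.
3. `except ValueError` matches (UnicodeError is a subclass of ValueError) → ret = 53.
4. `except Exception` is not reached.
Result: 53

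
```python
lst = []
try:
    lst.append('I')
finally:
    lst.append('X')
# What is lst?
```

Step-by-step execution trace:
1. try: `lst.append('I')` → lst = ['I'].
2. The try body completes without raising.
3. finally always runs: `lst.append('X')` → lst = ['I', 'X'].
Result: ['I', 'X']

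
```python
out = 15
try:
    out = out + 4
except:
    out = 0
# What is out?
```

Step-by-step execution trace:
1. out starts at 15.
2. try: `out = out + 4` → out = 19. No exception raised.
3. `except` is skipped.
Result: 19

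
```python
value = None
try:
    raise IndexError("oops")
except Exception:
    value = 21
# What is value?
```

Step-by-step execution trace:
1. `raise IndexError(...)` raises IndexError.
2. `except Exception` matches (IndexError is a subclass of Exception) → value = 21.
Result: 21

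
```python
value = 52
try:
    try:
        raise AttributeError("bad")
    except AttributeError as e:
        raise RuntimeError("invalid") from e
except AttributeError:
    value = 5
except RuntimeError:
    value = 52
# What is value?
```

Step-by-step execution trace:
1. Inner try raises AttributeError; inner `except AttributeError as e` catches it.
2. `raise RuntimeError(...) from e` raises RuntimeError (AttributeError is attached as __cause__, but only RuntimeError is active).
3. Outer `except AttributeError` does not match RuntimeError; skipped.
4. Outer `except RuntimeError` matches → value = 52.
Result: 52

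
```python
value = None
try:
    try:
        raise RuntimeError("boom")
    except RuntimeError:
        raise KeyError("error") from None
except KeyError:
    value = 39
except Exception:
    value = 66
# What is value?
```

Step-by-step execution trace:
1. Inner try raises RuntimeError; inner `except RuntimeError` catches it.
2. `raise KeyError(...) from None` raises KeyError (from None suppresses __context__, but the active exception is still KeyError).
3. Outer `except KeyError` matches → value = 39.
4. `except Exception` is not reached.
Result: 39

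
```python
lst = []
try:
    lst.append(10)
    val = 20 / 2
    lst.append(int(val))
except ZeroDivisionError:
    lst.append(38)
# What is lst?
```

Step-by-step execution trace:
1. try: `lst.append(10)` → lst = [10].
2. `val = 20 / 2` → val = 10.0. No exception raised.
3. `lst.append(int(val))` → lst = [10, 10].
4. `except ZeroDivisionError` is skipped (no exception was raised).
Result: [10, 10]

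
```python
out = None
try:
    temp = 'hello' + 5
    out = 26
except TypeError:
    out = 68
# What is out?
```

Step-by-step execution trace:
1. `temp = 'hello' + 5` raises TypeError.
2. `out = 26` is not reached.
3. `except TypeError` matches → out = 68.
Result: 68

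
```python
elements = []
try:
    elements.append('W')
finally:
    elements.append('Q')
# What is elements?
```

Step-by-step execution trace:
1. try: `elements.append('W')` → elements = ['W'].
2. The try body completes without raising.
3. finally always runs: `elements.append('Q')` → elements = ['W', 'Q'].
Result: ['W', 'Q']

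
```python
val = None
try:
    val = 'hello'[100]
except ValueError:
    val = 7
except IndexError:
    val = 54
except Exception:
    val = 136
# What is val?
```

Step-by-step execution trace:
1. `val = 'hello'[100]` raises IndexError.
2. `except ValueError` does not match IndexError; skipped.
3. `except IndexError` matches → val = 54.
4. Remaining except clauses are skipped.
Result: 54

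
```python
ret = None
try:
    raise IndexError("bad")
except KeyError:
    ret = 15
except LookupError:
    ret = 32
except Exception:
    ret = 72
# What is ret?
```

Step-by-step execution trace:
1. `raise IndexError(...)` raises IndexError.
2. `except KeyError` does not match (IndexError is not a subclass of KeyError); skipped.
3. `except LookupError` matches (IndexError is a subclass of LookupError) → ret = 32.
4. `except Exception` is not reached.
Result: 32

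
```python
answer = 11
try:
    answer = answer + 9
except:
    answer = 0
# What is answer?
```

Step-by-step execution trace:
1. answer starts at 11.
2. try: `answer = answer + 9` → answer = 20. No exception raised.
3. `except` is skipped.
Result: 20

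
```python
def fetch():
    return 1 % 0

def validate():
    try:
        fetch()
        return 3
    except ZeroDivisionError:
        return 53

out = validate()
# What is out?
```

Step-by-step execution trace:
1. `validate()` calls `fetch()`.
2. `fetch()` evaluates `1 % 0`, which raises ZeroDivisionError; it propagates to the caller.
3. `return 3` is not reached.
4. `except ZeroDivisionError` in validate matches → returns 53.
5. out = 53.
Result: 53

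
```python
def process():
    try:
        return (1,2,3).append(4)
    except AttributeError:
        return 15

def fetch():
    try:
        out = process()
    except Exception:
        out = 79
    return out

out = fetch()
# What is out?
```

Step-by-step execution trace:
1. `fetch()` calls `process()`.
2. In process: `(1,2,3).append(4)` raises AttributeError; `except AttributeError` catches it → returns 15.
3. In fetch: `out = process()` → out = 15. No exception reaches fetch.
4. `except Exception` is skipped; fetch returns 15.
5. out = 15.
Result: 15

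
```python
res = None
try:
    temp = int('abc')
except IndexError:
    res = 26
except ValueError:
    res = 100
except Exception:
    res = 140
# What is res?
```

Step-by-step execution trace:
1. `temp = int('abc')` raises ValueError.
2. `except IndexError` does not match ValueError; skipped.
3. `except ValueError` matches → res = 100.
4. Remaining except clauses are skipped.
Result: 100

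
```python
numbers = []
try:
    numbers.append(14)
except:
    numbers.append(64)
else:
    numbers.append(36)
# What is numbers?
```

Step-by-step execution trace:
1. try: `numbers.append(14)` → numbers = [14]. No exception raised.
2. `except` is skipped.
3. `else` runs (try completed without exception): `numbers.append(36)` → numbers = [14, 36].
Result: [14, 36]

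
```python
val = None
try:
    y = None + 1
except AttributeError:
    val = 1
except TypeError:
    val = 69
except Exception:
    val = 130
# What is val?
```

Step-by-step execution trace:
1. `y = None + 1` raises TypeError.
2. `except AttributeError` does not match TypeError; skipped.
3. `except TypeError` matches → val = 69.
4. Remaining except clauses are skipped.
Result: 69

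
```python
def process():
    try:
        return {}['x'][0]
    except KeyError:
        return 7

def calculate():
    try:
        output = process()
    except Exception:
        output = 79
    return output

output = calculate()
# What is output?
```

Step-by-step execution trace:
1. `calculate()` calls `process()`.
2. In process: `{}['x'][0]` raises KeyError; `except KeyError` catches it → returns 7.
3. In calculate: `output = process()` → output = 7. No exception reaches calculate.
4. `except Exception` is skipped; calculate returns 7.
5. output = 7.
Result: 7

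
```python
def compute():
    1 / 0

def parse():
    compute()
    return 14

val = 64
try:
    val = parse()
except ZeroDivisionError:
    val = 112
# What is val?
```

Step-by-step execution trace:
1. val starts at 64.
2. try: `parse()` calls `compute()`.
3. `compute()` evaluates `1 / 0`, which raises ZeroDivisionError; it propagates through parse (uncaught).
4. `return 14` in parse is not reached; the assignment to val does not complete.
5. `except ZeroDivisionError` matches → val = 112.
Result: 112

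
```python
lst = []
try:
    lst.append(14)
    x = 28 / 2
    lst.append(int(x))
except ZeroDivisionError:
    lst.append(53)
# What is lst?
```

Step-by-step execution trace:
1. try: `lst.append(14)` → lst = [14].
2. `x = 28 / 2` → x = 14.0. No exception raised.
3. `lst.append(int(x))` → lst = [14, 14].
4. `except ZeroDivisionError` is skipped (no exception was raised).
Result: [14, 14]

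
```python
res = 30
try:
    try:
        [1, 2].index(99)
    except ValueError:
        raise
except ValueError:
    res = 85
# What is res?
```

Step-by-step execution trace:
1. Inner try: `[1, 2].index(99)` raises ValueError.
2. Inner `except ValueError` matches; bare `raise` re-raises the same ValueError.
3. Outer `except ValueError` matches → res = 85.
Result: 85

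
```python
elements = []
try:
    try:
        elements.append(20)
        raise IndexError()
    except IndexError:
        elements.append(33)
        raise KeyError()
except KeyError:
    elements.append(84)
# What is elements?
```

Step-by-step execution trace:
1. Inner try: `elements.append(20)` → elements = [20].
2. `raise IndexError()` raises IndexError.
3. Inner `except IndexError` matches → `elements.append(33)` → elements = [20, 33].
4. `raise KeyError()` raises KeyError; propagates to outer try.
5. Outer `except KeyError` matches → `elements.append(84)` → elements = [20, 33, 84].
Result: [20, 33, 84]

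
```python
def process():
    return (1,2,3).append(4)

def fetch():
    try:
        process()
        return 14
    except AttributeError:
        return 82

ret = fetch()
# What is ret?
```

Step-by-step execution trace:
1. `fetch()` calls `process()`.
2. `process()` evaluates `(1,2,3).append(4)`, which raises AttributeError; it propagates to the caller.
3. `return 14` is not reached.
4. `except AttributeError` in fetch matches → returns 82.
5. ret = 82.
Result: 82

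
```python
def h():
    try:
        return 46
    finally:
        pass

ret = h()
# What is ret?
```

Step-by-step execution trace:
1. `h()` enters try: `return 46` sets pending return value 46.
2. Before returning, `finally: pass` runs (no effect).
3. h() returns 46 → ret = 46.
Result: 46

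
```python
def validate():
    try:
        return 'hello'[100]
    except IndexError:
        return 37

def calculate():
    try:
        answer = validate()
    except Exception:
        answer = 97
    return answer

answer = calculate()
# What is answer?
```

Step-by-step execution trace:
1. `calculate()` calls `validate()`.
2. In validate: `'hello'[100]` raises IndexError; `except IndexError` catches it → returns 37.
3. In calculate: `answer = validate()` → answer = 37. No exception reaches calculate.
4. `except Exception` is skipped; calculate returns 37.
5. answer = 37.
Result: 37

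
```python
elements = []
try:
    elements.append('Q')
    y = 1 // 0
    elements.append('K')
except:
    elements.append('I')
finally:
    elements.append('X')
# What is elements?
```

Step-by-step execution trace:
1. try: `elements.append('Q')` → elements = ['Q'].
2. `y = 1 // 0` raises ZeroDivisionError; `elements.append('K')` is not reached.
3. bare `except` matches → `elements.append('I')` → elements = ['Q', 'I'].
4. finally always runs: `elements.append('X')` → elements = ['Q', 'I', 'X'].
Result: ['Q', 'I', 'X']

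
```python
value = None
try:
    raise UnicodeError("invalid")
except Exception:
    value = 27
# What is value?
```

Step-by-step execution trace:
1. `raise UnicodeError(...)` raises UnicodeError.
2. `except Exception` matches (UnicodeError is a subclass of Exception) → value = 27.
Result: 27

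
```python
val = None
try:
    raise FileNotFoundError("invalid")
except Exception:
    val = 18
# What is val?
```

Step-by-step execution trace:
1. `raise FileNotFoundError(...)` raises FileNotFoundError.
2. `except Exception` matches (FileNotFoundError is a subclass of Exception) → val = 18.
Result: 18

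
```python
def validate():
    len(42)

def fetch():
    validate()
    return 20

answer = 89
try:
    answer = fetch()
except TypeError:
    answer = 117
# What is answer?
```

Step-by-step execution trace:
1. answer starts at 89.
2. try: `fetch()` calls `validate()`.
3. `validate()` evaluates `len(42)`, which raises TypeError; it propagates through fetch (uncaught).
4. `return 20` in fetch is not reached; the assignment to answer does not complete.
5. `except TypeError` matches → answer = 117.
Result: 117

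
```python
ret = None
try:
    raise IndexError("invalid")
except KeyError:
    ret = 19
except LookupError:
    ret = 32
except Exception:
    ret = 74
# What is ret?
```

Step-by-step execution trace:
1. `raise IndexError(...)` raises IndexError.
2. `except KeyError` does not match (IndexError is not a subclass of KeyError); skipped.
3. `except LookupError` matches (IndexError is a subclass of LookupError) → ret = 32.
4. `except Exception` is not reached.
Result: 32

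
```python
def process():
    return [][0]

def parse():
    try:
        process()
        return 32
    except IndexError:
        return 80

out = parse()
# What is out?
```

Step-by-step execution trace:
1. `parse()` calls `process()`.
2. `process()` evaluates `[][0]`, which raises IndexError; it propagates to the caller.
3. `return 32` is not reached.
4. `except IndexError` in parse matches → returns 80.
5. out = 80.
Result: 80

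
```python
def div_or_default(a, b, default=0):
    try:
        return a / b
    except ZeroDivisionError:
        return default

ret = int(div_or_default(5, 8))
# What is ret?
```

Step-by-step execution trace:
1. `div_or_default(5, 8)` enters try: `return 5 / 8` → returns 0.625. No exception raised.
2. `except ZeroDivisionError` is skipped.
3. `int(0.625)` → 0 → ret = 0.
Result: 0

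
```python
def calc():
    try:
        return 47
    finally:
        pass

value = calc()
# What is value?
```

Step-by-step execution trace:
1. `calc()` enters try: `return 47` sets pending return value 47.
2. Before returning, `finally: pass` runs (no effect).
3. calc() returns 47 → value = 47.
Result: 47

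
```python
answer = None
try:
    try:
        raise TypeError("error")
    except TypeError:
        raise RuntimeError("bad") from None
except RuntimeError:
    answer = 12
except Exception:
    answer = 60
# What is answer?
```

Step-by-step execution trace:
1. Inner try raises TypeError; inner `except TypeError` catches it.
2. `raise RuntimeError(...) from None` raises RuntimeError (from None suppresses __context__, but the active exception is still RuntimeError).
3. Outer `except RuntimeError` matches → answer = 12.
4. `except Exception` is not reached.
Result: 12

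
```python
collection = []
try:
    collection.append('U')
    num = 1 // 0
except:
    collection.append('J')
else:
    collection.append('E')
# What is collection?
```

Step-by-step execution trace:
1. try: `collection.append('U')` → collection = ['U'].
2. `num = 1 // 0` raises ZeroDivisionError.
3. bare `except` matches → `collection.append('J')` → collection = ['U', 'J'].
4. `else` is skipped (an exception was raised).
Result: ['U', 'J']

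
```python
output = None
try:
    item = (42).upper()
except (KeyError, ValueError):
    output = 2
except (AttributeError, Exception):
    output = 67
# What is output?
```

Step-by-step execution trace:
1. `item = (42).upper()` raises AttributeError.
2. `except (KeyError, ValueError)` does not match AttributeError; skipped.
3. `except (AttributeError, Exception)` matches (AttributeError is in the tuple) → output = 67.
Result: 67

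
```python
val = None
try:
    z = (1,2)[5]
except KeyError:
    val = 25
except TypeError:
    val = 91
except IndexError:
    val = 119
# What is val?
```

Step-by-step execution trace:
1. `z = (1,2)[5]` raises IndexError.
2. `except KeyError` does not match IndexError; skipped.
3. `except TypeError` does not match IndexError; skipped.
4. `except IndexError` matches → val = 119.
Result: 119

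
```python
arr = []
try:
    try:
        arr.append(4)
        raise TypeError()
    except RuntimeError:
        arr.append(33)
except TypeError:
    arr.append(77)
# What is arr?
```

Step-by-step execution trace:
1. Inner try: `arr.append(4)` → arr = [4].
2. `raise TypeError()` raises TypeError.
3. Inner `except RuntimeError` does not match TypeError; exception propagates to outer try.
4. Outer `except TypeError` matches → `arr.append(77)` → arr = [4, 77].
Result: [4, 77]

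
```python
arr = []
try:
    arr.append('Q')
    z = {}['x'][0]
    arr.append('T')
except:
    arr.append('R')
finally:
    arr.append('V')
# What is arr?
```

Step-by-step execution trace:
1. try: `arr.append('Q')` → arr = ['Q'].
2. `z = {}['x'][0]` raises KeyError; `arr.append('T')` is not reached.
3. bare `except` matches → `arr.append('R')` → arr = ['Q', 'R'].
4. finally always runs: `arr.append('V')` → arr = ['Q', 'R', 'V'].
Result: ['Q', 'R', 'V']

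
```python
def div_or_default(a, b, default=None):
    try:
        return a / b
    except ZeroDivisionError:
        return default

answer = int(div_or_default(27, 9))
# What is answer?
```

Step-by-step execution trace:
1. `div_or_default(27, 9)` enters try: `return 27 / 9` → returns 3.0. No exception raised.
2. `except ZeroDivisionError` is skipped.
3. `int(3.0)` → 3 → answer = 3.
Result: 3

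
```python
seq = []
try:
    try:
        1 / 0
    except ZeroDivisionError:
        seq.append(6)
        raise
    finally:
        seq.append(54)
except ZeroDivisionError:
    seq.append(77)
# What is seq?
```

Step-by-step execution trace:
1. Inner try: `1 / 0` raises ZeroDivisionError.
2. Inner `except ZeroDivisionError` matches → `seq.append(6)` → seq = [6].
3. bare `raise` re-raises ZeroDivisionError.
4. Inner `finally` runs during unwinding: `seq.append(54)` → seq = [6, 54].
5. Outer `except ZeroDivisionError` matches → `seq.append(77)` → seq = [6, 54, 77].
Result: [6, 54, 77]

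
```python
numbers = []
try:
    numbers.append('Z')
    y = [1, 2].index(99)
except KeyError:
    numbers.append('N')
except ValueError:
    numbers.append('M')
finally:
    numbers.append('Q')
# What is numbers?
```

Step-by-step execution trace:
1. try: `numbers.append('Z')` → numbers = ['Z'].
2. `y = [1, 2].index(99)` raises ValueError.
3. `except KeyError` does not match ValueError; skipped.
4. `except ValueError` matches → `numbers.append('M')` → numbers = ['Z', 'M'].
5. finally always runs: `numbers.append('Q')` → numbers = ['Z', 'M', 'Q'].
Result: ['Z', 'M', 'Q']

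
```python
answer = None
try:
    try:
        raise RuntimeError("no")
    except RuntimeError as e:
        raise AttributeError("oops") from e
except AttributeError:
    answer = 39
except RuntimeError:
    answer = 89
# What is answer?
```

Step-by-step execution trace:
1. Inner try raises RuntimeError; inner `except RuntimeError as e` catches it.
2. `raise AttributeError(...) from e` raises AttributeError (RuntimeError is attached as __cause__, but only AttributeError is active).
3. Outer `except AttributeError` matches → answer = 39.
4. `except RuntimeError` is not reached.
Result: 39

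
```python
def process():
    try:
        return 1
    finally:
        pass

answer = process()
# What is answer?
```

Step-by-step execution trace:
1. `process()` enters try: `return 1` sets pending return value 1.
2. Before returning, `finally: pass` runs (no effect).
3. process() returns 1 → answer = 1.
Result: 1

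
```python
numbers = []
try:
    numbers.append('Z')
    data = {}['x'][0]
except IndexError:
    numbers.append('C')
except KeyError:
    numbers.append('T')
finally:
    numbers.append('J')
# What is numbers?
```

Step-by-step execution trace:
1. try: `numbers.append('Z')` → numbers = ['Z'].
2. `data = {}['x'][0]` raises KeyError.
3. `except IndexError` does not match KeyError; skipped.
4. `except KeyError` matches → `numbers.append('T')` → numbers = ['Z', 'T'].
5. finally always runs: `numbers.append('J')` → numbers = ['Z', 'T', 'J'].
Result: ['Z', 'T', 'J']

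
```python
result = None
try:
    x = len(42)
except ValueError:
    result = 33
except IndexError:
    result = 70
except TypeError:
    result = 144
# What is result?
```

Step-by-step execution trace:
1. `x = len(42)` raises TypeError.
2. `except ValueError` does not match TypeError; skipped.
3. `except IndexError` does not match TypeError; skipped.
4. `except TypeError` matches → result = 144.
Result: 144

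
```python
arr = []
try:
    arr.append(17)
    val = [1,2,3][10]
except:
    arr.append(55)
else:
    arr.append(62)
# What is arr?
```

Step-by-step execution trace:
1. try: `arr.append(17)` → arr = [17].
2. `val = [1,2,3][10]` raises IndexError.
3. bare `except` matches → `arr.append(55)` → arr = [17, 55].
4. `else` is skipped (an exception was raised).
Result: [17, 55]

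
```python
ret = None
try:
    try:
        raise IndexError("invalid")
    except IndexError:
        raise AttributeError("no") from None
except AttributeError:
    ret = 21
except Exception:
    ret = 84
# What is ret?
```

Step-by-step execution trace:
1. Inner try raises IndexError; inner `except IndexError` catches it.
2. `raise AttributeError(...) from None` raises AttributeError (from None suppresses __context__, but the active exception is still AttributeError).
3. Outer `except AttributeError` matches → ret = 21.
4. `except Exception` is not reached.
Result: 21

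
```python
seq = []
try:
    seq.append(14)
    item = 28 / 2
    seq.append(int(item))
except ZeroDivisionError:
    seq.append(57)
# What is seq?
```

Step-by-step execution trace:
1. try: `seq.append(14)` → seq = [14].
2. `item = 28 / 2` → item = 14.0. No exception raised.
3. `seq.append(int(item))` → seq = [14, 14].
4. `except ZeroDivisionError` is skipped (no exception was raised).
Result: [14, 14]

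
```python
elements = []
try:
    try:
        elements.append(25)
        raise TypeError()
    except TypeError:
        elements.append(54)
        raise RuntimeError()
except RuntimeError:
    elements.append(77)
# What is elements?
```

Step-by-step execution trace:
1. Inner try: `elements.append(25)` → elements = [25].
2. `raise TypeError()` raises TypeError.
3. Inner `except TypeError` matches → `elements.append(54)` → elements = [25, 54].
4. `raise RuntimeError()` raises RuntimeError; propagates to outer try.
5. Outer `except RuntimeError` matches → `elements.append(77)` → elements = [25, 54, 77].
Result: [25, 54, 77]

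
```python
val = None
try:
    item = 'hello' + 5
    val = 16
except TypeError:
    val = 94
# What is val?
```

Step-by-step execution trace:
1. `item = 'hello' + 5` raises TypeError.
2. `val = 16` is not reached.
3. `except TypeError` matches → val = 94.
Result: 94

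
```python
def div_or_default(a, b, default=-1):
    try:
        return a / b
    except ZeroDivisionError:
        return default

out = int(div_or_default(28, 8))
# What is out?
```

Step-by-step execution trace:
1. `div_or_default(28, 8)` enters try: `return 28 / 8` → returns 3.5. No exception raised.
2. `except ZeroDivisionError` is skipped.
3. `int(3.5)` → 3 → out = 3.
Result: 3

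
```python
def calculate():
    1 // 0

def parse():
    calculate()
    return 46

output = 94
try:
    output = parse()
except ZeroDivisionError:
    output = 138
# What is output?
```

Step-by-step execution trace:
1. output starts at 94.
2. try: `parse()` calls `calculate()`.
3. `calculate()` evaluates `1 // 0`, which raises ZeroDivisionError; it propagates through parse (uncaught).
4. `return 46` in parse is not reached; the assignment to output does not complete.
5. `except ZeroDivisionError` matches → output = 138.
Result: 138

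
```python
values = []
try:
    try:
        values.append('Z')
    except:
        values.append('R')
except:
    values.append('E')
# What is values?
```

Step-by-step execution trace:
1. Inner try: `values.append('Z')` → values = ['Z']. No exception raised.
2. Inner `except` is skipped.
3. Inner try completes normally; outer `except` is skipped.
Result: ['Z']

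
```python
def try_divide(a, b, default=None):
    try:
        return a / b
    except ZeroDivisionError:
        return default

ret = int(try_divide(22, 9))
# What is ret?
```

Step-by-step execution trace:
1. `try_divide(22, 9)` enters try: `return 22 / 9` → returns 2.4444444444444446. No exception raised.
2. `except ZeroDivisionError` is skipped.
3. `int(2.4444444444444446)` → 2 → ret = 2.
Result: 2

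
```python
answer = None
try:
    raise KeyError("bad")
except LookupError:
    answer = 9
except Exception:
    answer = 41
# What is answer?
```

Step-by-step execution trace:
1. `raise KeyError(...)` raises KeyError.
2. `except LookupError` matches (KeyError is a subclass of LookupError) → answer = 9.
3. `except Exception` is not reached.
Result: 9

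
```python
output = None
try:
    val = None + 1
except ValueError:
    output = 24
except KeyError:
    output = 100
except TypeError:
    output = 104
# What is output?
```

Step-by-step execution trace:
1. `val = None + 1` raises TypeError.
2. `except ValueError` does not match TypeError; skipped.
3. `except KeyError` does not match TypeError; skipped.
4. `except TypeError` matches → output = 104.
Result: 104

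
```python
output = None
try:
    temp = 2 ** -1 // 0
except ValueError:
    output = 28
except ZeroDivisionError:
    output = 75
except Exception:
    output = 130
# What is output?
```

Step-by-step execution trace:
1. `temp = 2 ** -1 // 0` raises ZeroDivisionError.
2. `except ValueError` does not match ZeroDivisionError; skipped.
3. `except ZeroDivisionError` matches → output = 75.
4. Remaining except clauses are skipped.
Result: 75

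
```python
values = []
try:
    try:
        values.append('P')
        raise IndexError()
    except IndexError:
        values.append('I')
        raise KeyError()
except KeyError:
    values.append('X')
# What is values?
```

Step-by-step execution trace:
1. Inner try: `values.append('P')` → values = ['P'].
2. `raise IndexError()` raises IndexError.
3. Inner `except IndexError` matches → `values.append('I')` → values = ['P', 'I'].
4. `raise KeyError()` raises KeyError; propagates to outer try.
5. Outer `except KeyError` matches → `values.append('X')` → values = ['P', 'I', 'X'].
Result: ['P', 'I', 'X']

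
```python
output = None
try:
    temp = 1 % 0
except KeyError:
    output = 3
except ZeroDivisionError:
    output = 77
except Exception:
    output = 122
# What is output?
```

Step-by-step execution trace:
1. `temp = 1 % 0` raises ZeroDivisionError.
2. `except KeyError` does not match ZeroDivisionError; skipped.
3. `except ZeroDivisionError` matches → output = 77.
4. Remaining except clauses are skipped.
Result: 77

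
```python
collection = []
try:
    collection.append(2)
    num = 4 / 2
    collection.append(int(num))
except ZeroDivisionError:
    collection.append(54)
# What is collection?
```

Step-by-step execution trace:
1. try: `collection.append(2)` → collection = [2].
2. `num = 4 / 2` → num = 2.0. No exception raised.
3. `collection.append(int(num))` → collection = [2, 2].
4. `except ZeroDivisionError` is skipped (no exception was raised).
Result: [2, 2]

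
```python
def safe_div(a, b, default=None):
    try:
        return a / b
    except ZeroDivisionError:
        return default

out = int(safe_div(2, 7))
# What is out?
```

Step-by-step execution trace:
1. `safe_div(2, 7)` enters try: `return 2 / 7` → returns 0.2857142857142857. No exception raised.
2. `except ZeroDivisionError` is skipped.
3. `int(0.2857142857142857)` → 0 → out = 0.
Result: 0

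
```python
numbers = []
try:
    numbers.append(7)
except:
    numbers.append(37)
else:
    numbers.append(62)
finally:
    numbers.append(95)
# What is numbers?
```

Step-by-step execution trace:
1. try: `numbers.append(7)` → numbers = [7]. No exception raised.
2. `except` is skipped.
3. `else` runs: `numbers.append(62)` → numbers = [7, 62].
4. `finally` always runs: `numbers.append(95)` → numbers = [7, 62, 95].
Result: [7, 62, 95]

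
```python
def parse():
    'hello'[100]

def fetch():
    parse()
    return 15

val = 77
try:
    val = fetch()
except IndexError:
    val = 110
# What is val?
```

Step-by-step execution trace:
1. val starts at 77.
2. try: `fetch()` calls `parse()`.
3. `parse()` evaluates `'hello'[100]`, which raises IndexError; it propagates through fetch (uncaught).
4. `return 15` in fetch is not reached; the assignment to val does not complete.
5. `except IndexError` matches → val = 110.
Result: 110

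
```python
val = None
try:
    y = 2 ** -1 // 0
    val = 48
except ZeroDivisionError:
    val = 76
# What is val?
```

Step-by-step execution trace:
1. `y = 2 ** -1 // 0` raises ZeroDivisionError.
2. `val = 48` is not reached.
3. `except ZeroDivisionError` matches → val = 76.
Result: 76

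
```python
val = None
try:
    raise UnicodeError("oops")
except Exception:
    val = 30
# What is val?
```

Step-by-step execution trace:
1. `raise UnicodeError(...)` raises UnicodeError.
2. `except Exception` matches (UnicodeError is a subclass of Exception) → val = 30.
Result: 30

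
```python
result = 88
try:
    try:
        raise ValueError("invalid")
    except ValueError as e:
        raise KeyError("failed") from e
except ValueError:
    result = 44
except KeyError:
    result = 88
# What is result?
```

Step-by-step execution trace:
1. Inner try raises ValueError; inner `except ValueError as e` catches it.
2. `raise KeyError(...) from e` raises KeyError (ValueError is attached as __cause__, but only KeyError is active).
3. Outer `except ValueError` does not match KeyError; skipped.
4. Outer `except KeyError` matches → result = 88.
Result: 88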